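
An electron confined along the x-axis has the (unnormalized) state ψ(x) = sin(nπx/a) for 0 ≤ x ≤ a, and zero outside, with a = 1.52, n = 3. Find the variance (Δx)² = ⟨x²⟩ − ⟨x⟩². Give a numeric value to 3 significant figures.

Compute ⟨x⟩ and ⟨x²⟩ separately, then (Δx)² = ⟨x²⟩ − ⟨x⟩².
With sin²θ = (1 − cos2θ)/2 on 0 ≤ x ≤ a: ∫sin²(nπx/a) dx = a/2, ∫x·sin²(nπx/a) dx = a²/4, ∫x²·sin²(nπx/a) dx = a³·(1/6 − 1/(4n²π²)); higher powers xᵏ the same way, integrating xᵏ·cos(2nπx/a) by parts.
Normalization: ∫|ψ|² dx = 0.76000.
⟨x⟩ = 0.76000 and ⟨x²⟩ = 0.75713.
(Δx)² = 0.75713 − (0.76000)² = 0.17953.

0.180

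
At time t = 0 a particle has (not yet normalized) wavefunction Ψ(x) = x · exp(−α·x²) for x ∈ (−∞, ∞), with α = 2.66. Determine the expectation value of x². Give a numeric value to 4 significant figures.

0.2820

⟨x²⟩ = ∫ x²·|Ψ|² dx / ∫|Ψ|² dx (integrals over the domain).
Expand each integrand as polynomial × e^(−2αx²) and use ∫x^(2j)·e^(−2αx²) dx = (2j−1)!!/(4α)^j · √(π/(2α)), odd powers → 0; here √(π/(2α)) = 0.76846.
State is unnormalized: ∫|Ψ|² dx = 0.072223, and ∫Ψ*·x²·Ψ dx = 0.020364, so ⟨x²⟩ = 0.020364 / 0.072223.
⟨x²⟩ = 0.28195.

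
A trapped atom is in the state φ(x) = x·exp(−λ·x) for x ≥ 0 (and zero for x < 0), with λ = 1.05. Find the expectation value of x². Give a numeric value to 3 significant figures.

2.72

⟨x²⟩ = ∫ x²·|φ|² dx / ∫|φ|² dx (integrals over the domain).
Every integrand reduces to terms xʲ·e^(−2λx) on [0, ∞); use ∫₀^∞ xʲ·e^(−2λx) dx = j!/(2λ)^(j+1).
State is unnormalized: ∫|φ|² dx = 0.21596, and ∫φ*·x²·φ dx = 0.58764, so ⟨x²⟩ = 0.58764 / 0.21596.
⟨x²⟩ = 2.7211.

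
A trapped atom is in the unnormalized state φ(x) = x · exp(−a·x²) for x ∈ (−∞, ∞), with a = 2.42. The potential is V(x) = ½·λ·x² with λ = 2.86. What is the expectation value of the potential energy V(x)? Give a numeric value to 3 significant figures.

⟨V⟩ = ∫ V(x)·|φ|² dx / ∫|φ|² dx.
Expand each integrand as polynomial × e^(−2ax²) and use ∫x^(2j)·e^(−2ax²) dx = (2j−1)!!/(4a)^j · √(π/(2a)), odd powers → 0; here √(π/(2a)) = 0.80566.
State is unnormalized: ∫|φ|² dx = 0.083229, and ∫φ*·V(x)·φ dx = 0.036886, so ⟨V⟩ = 0.036886 / 0.083229.
⟨V⟩ = 0.44318.

0.443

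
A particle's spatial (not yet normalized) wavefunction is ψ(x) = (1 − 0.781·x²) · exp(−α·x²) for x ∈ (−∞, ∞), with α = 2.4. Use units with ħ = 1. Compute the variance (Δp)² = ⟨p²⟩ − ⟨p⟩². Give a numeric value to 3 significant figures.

3.39

Compute ⟨p⟩ and ⟨p²⟩ separately; (Δp)² = ⟨p²⟩ − ⟨p⟩².
Expand each integrand as polynomial × e^(−2αx²) and use ∫x^(2j)·e^(−2αx²) dx = (2j−1)!!/(4α)^j · √(π/(2α)), odd powers → 0; here √(π/(2α)) = 0.80901. Differentiate with the product rule, d/dx e^(−αx²) = −2αx·e^(−αx²).
Normalization: ∫|ψ|² dx = 0.69344.
⟨p⟩ = 0.0000 and ⟨p²⟩ = 3.3853.
(Δp)² = 3.3853 − (0.0000)² = 3.3853.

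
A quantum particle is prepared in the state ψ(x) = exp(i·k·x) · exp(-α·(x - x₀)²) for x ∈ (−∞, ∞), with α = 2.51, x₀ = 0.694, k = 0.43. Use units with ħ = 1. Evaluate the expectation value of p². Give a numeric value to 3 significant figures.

p² ψ = −ħ² d²ψ/dx²; ⟨p²⟩ = −ħ² ∫ ψ*·ψ'' dx / ∫|ψ|² dx.
Gaussian moments (u = x − x₀): ∫u^(2j)·e^(−2αu²) du = (2j−1)!!/(4α)^j · √(π/(2α)), odd powers integrate to 0; here √(π/(2α)) = 0.79108. Derivatives: ψ′ = (ik − 2αu)·ψ, ψ″ = ((ik − 2αu)² − 2α)·ψ; the odd-in-u pieces drop out.
State is unnormalized: ∫|ψ|² dx = 0.79108, and ∫ψ*·(−ħ² ψ'') dx = 2.1319, so ⟨p²⟩ = 2.1319 / 0.79108.
⟨p²⟩ = 2.6949.

2.69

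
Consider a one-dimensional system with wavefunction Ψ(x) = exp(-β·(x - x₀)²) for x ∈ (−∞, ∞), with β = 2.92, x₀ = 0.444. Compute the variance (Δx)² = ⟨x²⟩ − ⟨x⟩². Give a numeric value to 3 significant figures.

0.0856

Compute ⟨x⟩ and ⟨x²⟩ separately, then (Δx)² = ⟨x²⟩ − ⟨x⟩².
Gaussian moments (u = x − x₀): ∫u^(2j)·e^(−2βu²) du = (2j−1)!!/(4β)^j · √(π/(2β)), odd powers integrate to 0; here √(π/(2β)) = 0.73345.
Normalization: ∫|Ψ|² dx = 0.73345.
⟨x⟩ = 0.44400 and ⟨x²⟩ = 0.28275.
(Δx)² = 0.28275 − (0.44400)² = 0.085616.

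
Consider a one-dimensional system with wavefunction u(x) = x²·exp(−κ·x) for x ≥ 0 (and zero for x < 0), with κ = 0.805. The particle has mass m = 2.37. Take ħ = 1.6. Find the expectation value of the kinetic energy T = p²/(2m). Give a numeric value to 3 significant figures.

T = −(ħ²/2m) d²/dx², so ⟨T⟩ = −(ħ²/2m) ∫ u*·u'' dx / ∫|u|² dx; with m = 2.37.
Differentiate x²·exp(−κ·x) with the product rule; every integrand then reduces to terms xʲ·e^(−2κx) on [0, ∞), with ∫₀^∞ xʲ·e^(−2κx) dx = j!/(2κ)^(j+1).
State is unnormalized: ∫|u|² dx = 2.2186, and ∫u*·(−ħ²/2m · u'') dx = 0.25883, so ⟨T⟩ = 0.25883 / 2.2186.
⟨T⟩ = 0.11666.

0.117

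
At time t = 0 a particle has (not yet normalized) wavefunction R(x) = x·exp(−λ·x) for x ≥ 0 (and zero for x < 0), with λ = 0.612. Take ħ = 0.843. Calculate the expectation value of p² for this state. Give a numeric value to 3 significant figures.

0.266

p² R = −ħ² d²R/dx²; ⟨p²⟩ = −ħ² ∫ R*·R'' dx / ∫|R|² dx.
Differentiate x·exp(−λ·x) with the product rule; every integrand then reduces to terms xʲ·e^(−2λx) on [0, ∞), with ∫₀^∞ xʲ·e^(−2λx) dx = j!/(2λ)^(j+1).
State is unnormalized: ∫|R|² dx = 1.0907, and ∫R*·(−ħ² R'') dx = 0.29030, so ⟨p²⟩ = 0.29030 / 1.0907.
⟨p²⟩ = 0.26617.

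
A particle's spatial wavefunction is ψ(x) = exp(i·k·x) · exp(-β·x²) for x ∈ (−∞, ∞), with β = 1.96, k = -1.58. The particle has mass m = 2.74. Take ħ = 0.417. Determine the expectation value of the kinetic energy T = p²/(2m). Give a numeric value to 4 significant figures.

0.1414

T = −(ħ²/2m) d²/dx², so ⟨T⟩ = −(ħ²/2m) ∫ ψ*·ψ'' dx / ∫|ψ|² dx; with m = 2.74.
Gaussian moments: ∫x^(2j)·e^(−2βx²) dx = (2j−1)!!/(4β)^j · √(π/(2β)), odd powers integrate to 0; here √(π/(2β)) = 0.89522. Derivatives: ψ′ = (ik − 2βx)·ψ, ψ″ = ((ik − 2βx)² − 2β)·ψ; the odd-in-x pieces drop out.
State is unnormalized: ∫|ψ|² dx = 0.89522, and ∫ψ*·(−ħ²/2m · ψ'') dx = 0.12659, so ⟨T⟩ = 0.12659 / 0.89522.
⟨T⟩ = 0.14141.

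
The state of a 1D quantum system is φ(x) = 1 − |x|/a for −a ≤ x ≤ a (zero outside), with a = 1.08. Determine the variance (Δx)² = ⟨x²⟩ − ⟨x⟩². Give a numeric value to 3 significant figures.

Compute ⟨x⟩ and ⟨x²⟩ separately, then (Δx)² = ⟨x²⟩ − ⟨x⟩².
φ is even, so ∫ over [−a, a] = 2∫₀ᵃ with φ = 1 − x/a there: ∫₀ᵃ (1 − x/a)² dx = a/3, ∫₀ᵃ x²(1 − x/a)² dx = a³/30, ∫₀ᵃ x⁴(1 − x/a)² dx = a⁵/105.
Normalization: ∫|φ|² dx = 0.72000.
⟨x⟩ = 0.0000 and ⟨x²⟩ = 0.11664.
(Δx)² = 0.11664 − (0.0000)² = 0.11664.

0.117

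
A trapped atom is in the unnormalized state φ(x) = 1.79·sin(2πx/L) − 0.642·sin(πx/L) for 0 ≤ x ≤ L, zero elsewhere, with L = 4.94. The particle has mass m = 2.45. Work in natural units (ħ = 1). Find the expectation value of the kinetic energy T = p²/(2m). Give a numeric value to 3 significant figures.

T = −(ħ²/2m) d²/dx², so ⟨T⟩ = −(ħ²/2m) ∫ φ*·φ'' dx / ∫|φ|² dx; with m = 2.45.
d²/dx² sin(jπx/L) = −(jπ/L)²·sin(jπx/L); on 0 ≤ x ≤ L, ∫sin²(jπx/L) dx = L/2 and ∫sin(jπx/L)·sin(lπx/L) dx = 0 for j ≠ l, so only diagonal terms survive in ∫|φ|² and ∫φ·φ″; ∫φ·φ′ dx = [φ²/2] between the walls = 0.
State is unnormalized: ∫|φ|² dx = 8.9322, and ∫φ*·(−ħ²/2m · φ'') dx = 2.6969, so ⟨T⟩ = 2.6969 / 8.9322.
⟨T⟩ = 0.30193.

0.302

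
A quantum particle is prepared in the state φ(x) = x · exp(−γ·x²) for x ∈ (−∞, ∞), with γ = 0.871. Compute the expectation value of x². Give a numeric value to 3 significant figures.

0.861

⟨x²⟩ = ∫ x²·|φ|² dx / ∫|φ|² dx (integrals over the domain).
Expand each integrand as polynomial × e^(−2γx²) and use ∫x^(2j)·e^(−2γx²) dx = (2j−1)!!/(4γ)^j · √(π/(2γ)), odd powers → 0; here √(π/(2γ)) = 1.3429.
State is unnormalized: ∫|φ|² dx = 0.38545, and ∫φ*·x²·φ dx = 0.33191, so ⟨x²⟩ = 0.33191 / 0.38545.
⟨x²⟩ = 0.86108.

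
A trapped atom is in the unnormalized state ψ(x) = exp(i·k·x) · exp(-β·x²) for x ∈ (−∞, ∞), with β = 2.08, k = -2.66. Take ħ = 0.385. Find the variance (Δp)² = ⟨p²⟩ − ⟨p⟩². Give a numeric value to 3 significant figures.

0.308

Compute ⟨p⟩ and ⟨p²⟩ separately; (Δp)² = ⟨p²⟩ − ⟨p⟩².
Gaussian moments: ∫x^(2j)·e^(−2βx²) dx = (2j−1)!!/(4β)^j · √(π/(2β)), odd powers integrate to 0; here √(π/(2β)) = 0.86902. Derivatives: ψ′ = (ik − 2βx)·ψ, ψ″ = ((ik − 2βx)² − 2β)·ψ; the odd-in-x pieces drop out.
Normalization: ∫|ψ|² dx = 0.86902.
⟨p⟩ = -1.0241 and ⟨p²⟩ = 1.3571.
(Δp)² = 1.3571 − (-1.0241)² = 0.30831.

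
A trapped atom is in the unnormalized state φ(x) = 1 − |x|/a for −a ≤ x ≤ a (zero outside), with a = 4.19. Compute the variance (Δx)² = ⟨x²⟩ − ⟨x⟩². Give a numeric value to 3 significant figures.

Compute ⟨x⟩ and ⟨x²⟩ separately, then (Δx)² = ⟨x²⟩ − ⟨x⟩².
φ is even, so ∫ over [−a, a] = 2∫₀ᵃ with φ = 1 − x/a there: ∫₀ᵃ (1 − x/a)² dx = a/3, ∫₀ᵃ x²(1 − x/a)² dx = a³/30, ∫₀ᵃ x⁴(1 − x/a)² dx = a⁵/105.
Normalization: ∫|φ|² dx = 2.7933.
⟨x⟩ = 0.0000 and ⟨x²⟩ = 1.7556.
(Δx)² = 1.7556 − (0.0000)² = 1.7556.

1.76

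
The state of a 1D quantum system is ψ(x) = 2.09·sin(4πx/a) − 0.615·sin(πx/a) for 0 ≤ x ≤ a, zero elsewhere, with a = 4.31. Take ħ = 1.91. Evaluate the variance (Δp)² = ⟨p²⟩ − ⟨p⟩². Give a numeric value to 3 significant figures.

28.7

Compute ⟨p⟩ and ⟨p²⟩ separately; (Δp)² = ⟨p²⟩ − ⟨p⟩².
d²/dx² sin(jπx/a) = −(jπ/a)²·sin(jπx/a); on 0 ≤ x ≤ a, ∫sin²(jπx/a) dx = a/2 and ∫sin(jπx/a)·sin(lπx/a) dx = 0 for j ≠ l, so only diagonal terms survive in ∫|ψ|² and ∫ψ·ψ″; ∫ψ·ψ′ dx = [ψ²/2] between the walls = 0.
Normalization: ∫|ψ|² dx = 10.228.
⟨p⟩ = 0.0000 and ⟨p²⟩ = 28.695.
(Δp)² = 28.695 − (0.0000)² = 28.695.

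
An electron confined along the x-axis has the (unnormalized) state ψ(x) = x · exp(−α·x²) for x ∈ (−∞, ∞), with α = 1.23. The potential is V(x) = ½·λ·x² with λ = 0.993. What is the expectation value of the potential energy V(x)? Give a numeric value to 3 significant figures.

0.303

⟨V⟩ = ∫ V(x)·|ψ|² dx / ∫|ψ|² dx.
Expand each integrand as polynomial × e^(−2αx²) and use ∫x^(2j)·e^(−2αx²) dx = (2j−1)!!/(4α)^j · √(π/(2α)), odd powers → 0; here √(π/(2α)) = 1.1301.
State is unnormalized: ∫|ψ|² dx = 0.22969, and ∫ψ*·V(x)·ψ dx = 0.069537, so ⟨V⟩ = 0.069537 / 0.22969.
⟨V⟩ = 0.30274.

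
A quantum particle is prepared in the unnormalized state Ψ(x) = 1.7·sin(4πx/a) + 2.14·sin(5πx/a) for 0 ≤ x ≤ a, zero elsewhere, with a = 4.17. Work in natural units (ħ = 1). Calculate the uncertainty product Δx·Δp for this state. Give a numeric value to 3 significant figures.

3.02

Δx = √(⟨x²⟩−⟨x⟩²), Δp = √(⟨p²⟩−⟨p⟩²).
On 0 ≤ x ≤ a (j ≠ l): ∫sin²(jπx/a) dx = a/2, ∫sin(jπx/a)·sin(lπx/a) dx = 0; diagonal moments ∫x·sin²(jπx/a) dx = a²/4, ∫x²·sin²(jπx/a) dx = a³·(1/6 − 1/(4j²π²)); cross terms ∫x·sin(jπx/a)·sin(lπx/a) dx = 0 for j + l even and −4jla²/(π²(j² − l²)²) for j + l odd, ∫x²·sin(jπx/a)·sin(lπx/a) dx = (−1)^(j+l)·4jla³/(π²(j² − l²)²); higher powers the same way via product-to-sum and parts. d²/dx² sin(jπx/a) = −(jπ/a)²·sin(jπx/a); on 0 ≤ x ≤ a, ∫sin²(jπx/a) dx = a/2 and ∫sin(jπx/a)·sin(lπx/a) dx = 0 for j ≠ l, so only diagonal terms survive in ∫|Ψ|² and ∫Ψ·Ψ″; ∫Ψ·Ψ′ dx = [Ψ²/2] between the walls = 0.
Normalization: ∫|Ψ|² dx = 15.574.
⟨x⟩ = 1.2720, ⟨x²⟩ = 2.3634 ⇒ Δx = 0.86329.
⟨p⟩ = 0.0000, ⟨p²⟩ = 12.213 ⇒ Δp = 3.4947.
Δx·Δp = 3.0170.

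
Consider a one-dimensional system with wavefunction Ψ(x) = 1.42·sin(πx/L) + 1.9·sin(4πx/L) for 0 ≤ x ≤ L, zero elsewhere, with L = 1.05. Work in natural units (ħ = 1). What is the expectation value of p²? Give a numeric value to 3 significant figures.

95.1

p² Ψ = −ħ² d²Ψ/dx²; ⟨p²⟩ = −ħ² ∫ Ψ*·Ψ'' dx / ∫|Ψ|² dx.
d²/dx² sin(jπx/L) = −(jπ/L)²·sin(jπx/L); on 0 ≤ x ≤ L, ∫sin²(jπx/L) dx = L/2 and ∫sin(jπx/L)·sin(lπx/L) dx = 0 for j ≠ l, so only diagonal terms survive in ∫|Ψ|² and ∫Ψ·Ψ″; ∫Ψ·Ψ′ dx = [Ψ²/2] between the walls = 0.
State is unnormalized: ∫|Ψ|² dx = 2.9539, and ∫Ψ*·(−ħ² Ψ'') dx = 280.94, so ⟨p²⟩ = 280.94 / 2.9539.
⟨p²⟩ = 95.109.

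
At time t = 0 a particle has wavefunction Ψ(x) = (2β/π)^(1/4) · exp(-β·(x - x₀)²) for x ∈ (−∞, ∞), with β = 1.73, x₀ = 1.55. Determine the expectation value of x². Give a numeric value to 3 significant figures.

2.55

⟨x²⟩ = ∫ x²·|Ψ|² dx (integrals over the domain).
Gaussian moments (u = x − x₀): ∫u^(2j)·e^(−2βu²) du = (2j−1)!!/(4β)^j · √(π/(2β)), odd powers integrate to 0; here √(π/(2β)) = 0.95288.
⟨x²⟩ = 2.5470.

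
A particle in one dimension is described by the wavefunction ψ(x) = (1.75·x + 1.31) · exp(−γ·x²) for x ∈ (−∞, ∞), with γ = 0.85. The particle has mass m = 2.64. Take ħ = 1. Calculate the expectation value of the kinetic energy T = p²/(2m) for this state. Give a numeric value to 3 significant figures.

T = −(ħ²/2m) d²/dx², so ⟨T⟩ = −(ħ²/2m) ∫ ψ*·ψ'' dx / ∫|ψ|² dx; with m = 2.64.
Expand each integrand as polynomial × e^(−2γx²) and use ∫x^(2j)·e^(−2γx²) dx = (2j−1)!!/(4γ)^j · √(π/(2γ)), odd powers → 0; here √(π/(2γ)) = 1.3594. Differentiate with the product rule, d/dx e^(−γx²) = −2γx·e^(−γx²).
State is unnormalized: ∫|ψ|² dx = 3.5574, and ∫ψ*·(−ħ²/2m · ψ'') dx = 0.96692, so ⟨T⟩ = 0.96692 / 3.5574.
⟨T⟩ = 0.27181.

0.272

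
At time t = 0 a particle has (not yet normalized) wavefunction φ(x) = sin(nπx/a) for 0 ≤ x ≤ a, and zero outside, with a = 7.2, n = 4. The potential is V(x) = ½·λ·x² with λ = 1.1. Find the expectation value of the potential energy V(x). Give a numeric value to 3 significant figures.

⟨V⟩ = ∫ V(x)·|φ|² dx / ∫|φ|² dx.
With sin²θ = (1 − cos2θ)/2 on 0 ≤ x ≤ a: ∫sin²(nπx/a) dx = a/2, ∫x·sin²(nπx/a) dx = a²/4, ∫x²·sin²(nπx/a) dx = a³·(1/6 − 1/(4n²π²)); higher powers xᵏ the same way, integrating xᵏ·cos(2nπx/a) by parts.
State is unnormalized: ∫|φ|² dx = 3.6000, and ∫φ*·V(x)·φ dx = 33.889, so ⟨V⟩ = 33.889 / 3.6000.
⟨V⟩ = 9.4137.

9.41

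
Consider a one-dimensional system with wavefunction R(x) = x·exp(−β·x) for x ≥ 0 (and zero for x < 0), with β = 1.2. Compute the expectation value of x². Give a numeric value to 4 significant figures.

⟨x²⟩ = ∫ x²·|R|² dx / ∫|R|² dx (integrals over the domain).
Every integrand reduces to terms xʲ·e^(−2βx) on [0, ∞); use ∫₀^∞ xʲ·e^(−2βx) dx = j!/(2β)^(j+1).
State is unnormalized: ∫|R|² dx = 0.14468, and ∫R*·x²·R dx = 0.30141, so ⟨x²⟩ = 0.30141 / 0.14468.
⟨x²⟩ = 2.0833.

2.083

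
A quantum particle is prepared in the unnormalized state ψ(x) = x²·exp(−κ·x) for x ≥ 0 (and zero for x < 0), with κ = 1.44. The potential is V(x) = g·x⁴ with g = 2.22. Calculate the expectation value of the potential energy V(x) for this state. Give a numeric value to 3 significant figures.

54.2

⟨V⟩ = ∫ V(x)·|ψ|² dx / ∫|ψ|² dx.
Every integrand reduces to terms xʲ·e^(−2κx) on [0, ∞); use ∫₀^∞ xʲ·e^(−2κx) dx = j!/(2κ)^(j+1).
State is unnormalized: ∫|ψ|² dx = 0.12113, and ∫ψ*·V(x)·ψ dx = 6.5666, so ⟨V⟩ = 6.5666 / 0.12113.
⟨V⟩ = 54.212.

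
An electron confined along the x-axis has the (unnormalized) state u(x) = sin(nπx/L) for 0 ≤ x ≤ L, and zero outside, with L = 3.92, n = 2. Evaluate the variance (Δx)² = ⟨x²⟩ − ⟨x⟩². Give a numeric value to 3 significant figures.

Compute ⟨x⟩ and ⟨x²⟩ separately, then (Δx)² = ⟨x²⟩ − ⟨x⟩².
With sin²θ = (1 − cos2θ)/2 on 0 ≤ x ≤ L: ∫sin²(nπx/L) dx = L/2, ∫x·sin²(nπx/L) dx = L²/4, ∫x²·sin²(nπx/L) dx = L³·(1/6 − 1/(4n²π²)); higher powers xᵏ the same way, integrating xᵏ·cos(2nπx/L) by parts.
Normalization: ∫|u|² dx = 1.9600.
⟨x⟩ = 1.9600 and ⟨x²⟩ = 4.9275.
(Δx)² = 4.9275 − (1.9600)² = 1.0859.

1.09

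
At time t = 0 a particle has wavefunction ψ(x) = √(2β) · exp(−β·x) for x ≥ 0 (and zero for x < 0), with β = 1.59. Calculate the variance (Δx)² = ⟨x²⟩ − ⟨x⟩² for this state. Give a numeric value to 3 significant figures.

Compute ⟨x⟩ and ⟨x²⟩ separately, then (Δx)² = ⟨x²⟩ − ⟨x⟩².
Every integrand reduces to terms xʲ·e^(−2βx) on [0, ∞); use ∫₀^∞ xʲ·e^(−2βx) dx = j!/(2β)^(j+1).
⟨x⟩ = 0.31447 and ⟨x²⟩ = 0.19778.
(Δx)² = 0.19778 − (0.31447)² = 0.098888.

0.0989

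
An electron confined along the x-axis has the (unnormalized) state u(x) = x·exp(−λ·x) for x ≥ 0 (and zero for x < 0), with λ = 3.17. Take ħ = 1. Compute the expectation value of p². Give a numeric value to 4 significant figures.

p² u = −ħ² d²u/dx²; ⟨p²⟩ = −ħ² ∫ u*·u'' dx / ∫|u|² dx.
Differentiate x·exp(−λ·x) with the product rule; every integrand then reduces to terms xʲ·e^(−2λx) on [0, ∞), with ∫₀^∞ xʲ·e^(−2λx) dx = j!/(2λ)^(j+1).
State is unnormalized: ∫|u|² dx = 0.0078481, and ∫u*·(−ħ² u'') dx = 0.078864, so ⟨p²⟩ = 0.078864 / 0.0078481.
⟨p²⟩ = 10.049.

10.05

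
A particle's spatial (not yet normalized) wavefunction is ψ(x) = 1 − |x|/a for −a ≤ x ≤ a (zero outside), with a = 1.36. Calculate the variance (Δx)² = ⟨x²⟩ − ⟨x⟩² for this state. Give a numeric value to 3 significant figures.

0.185

Compute ⟨x⟩ and ⟨x²⟩ separately, then (Δx)² = ⟨x²⟩ − ⟨x⟩².
ψ is even, so ∫ over [−a, a] = 2∫₀ᵃ with ψ = 1 − x/a there: ∫₀ᵃ (1 − x/a)² dx = a/3, ∫₀ᵃ x²(1 − x/a)² dx = a³/30, ∫₀ᵃ x⁴(1 − x/a)² dx = a⁵/105.
Normalization: ∫|ψ|² dx = 0.90667.
⟨x⟩ = 0.0000 and ⟨x²⟩ = 0.18496.
(Δx)² = 0.18496 − (0.0000)² = 0.18496.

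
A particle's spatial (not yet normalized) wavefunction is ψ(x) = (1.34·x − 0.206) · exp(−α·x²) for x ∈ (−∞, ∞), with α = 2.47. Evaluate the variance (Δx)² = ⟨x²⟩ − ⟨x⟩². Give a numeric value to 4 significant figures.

Compute ⟨x⟩ and ⟨x²⟩ separately, then (Δx)² = ⟨x²⟩ − ⟨x⟩².
Expand each integrand as polynomial × e^(−2αx²) and use ∫x^(2j)·e^(−2αx²) dx = (2j−1)!!/(4α)^j · √(π/(2α)), odd powers → 0; here √(π/(2α)) = 0.79746.
Normalization: ∫|ψ|² dx = 0.17877.
⟨x⟩ = -0.24926 and ⟨x²⟩ = 0.26532.
(Δx)² = 0.26532 − (-0.24926)² = 0.20319.

0.2032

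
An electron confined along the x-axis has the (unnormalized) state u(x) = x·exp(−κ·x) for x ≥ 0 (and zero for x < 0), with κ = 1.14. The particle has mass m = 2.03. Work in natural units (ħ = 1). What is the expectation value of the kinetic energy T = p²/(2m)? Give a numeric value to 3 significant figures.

0.320

T = −(ħ²/2m) d²/dx², so ⟨T⟩ = −(ħ²/2m) ∫ u*·u'' dx / ∫|u|² dx; with m = 2.03.
Differentiate x·exp(−κ·x) with the product rule; every integrand then reduces to terms xʲ·e^(−2κx) on [0, ∞), with ∫₀^∞ xʲ·e^(−2κx) dx = j!/(2κ)^(j+1).
State is unnormalized: ∫|u|² dx = 0.16874, and ∫u*·(−ħ²/2m · u'') dx = 0.054014, so ⟨T⟩ = 0.054014 / 0.16874.
⟨T⟩ = 0.32010.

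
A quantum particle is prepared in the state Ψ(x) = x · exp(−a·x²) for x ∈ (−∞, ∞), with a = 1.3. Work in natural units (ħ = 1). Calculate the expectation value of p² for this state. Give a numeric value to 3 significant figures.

p² Ψ = −ħ² d²Ψ/dx²; ⟨p²⟩ = −ħ² ∫ Ψ*·Ψ'' dx / ∫|Ψ|² dx.
Expand each integrand as polynomial × e^(−2ax²) and use ∫x^(2j)·e^(−2ax²) dx = (2j−1)!!/(4a)^j · √(π/(2a)), odd powers → 0; here √(π/(2a)) = 1.0992. Differentiate with the product rule, d/dx e^(−ax²) = −2ax·e^(−ax²).
State is unnormalized: ∫|Ψ|² dx = 0.21139, and ∫Ψ*·(−ħ² Ψ'') dx = 0.82442, so ⟨p²⟩ = 0.82442 / 0.21139.
⟨p²⟩ = 3.9000.

3.90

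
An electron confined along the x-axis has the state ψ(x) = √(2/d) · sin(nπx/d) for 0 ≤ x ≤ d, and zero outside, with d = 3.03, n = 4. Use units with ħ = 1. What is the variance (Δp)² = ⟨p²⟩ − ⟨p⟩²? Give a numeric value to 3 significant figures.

17.2

Compute ⟨p⟩ and ⟨p²⟩ separately; (Δp)² = ⟨p²⟩ − ⟨p⟩².
d/dx sin(nπx/d) = (nπ/d)·cos(nπx/d) and d²/dx² sin(nπx/d) = −(nπ/d)²·sin(nπx/d); on 0 ≤ x ≤ d, ∫sin²(nπx/d) dx = d/2 and ∫sin(nπx/d)·cos(nπx/d) dx = 0.
⟨p⟩ = 0.0000 and ⟨p²⟩ = 17.200.
(Δp)² = 17.200 − (0.0000)² = 17.200.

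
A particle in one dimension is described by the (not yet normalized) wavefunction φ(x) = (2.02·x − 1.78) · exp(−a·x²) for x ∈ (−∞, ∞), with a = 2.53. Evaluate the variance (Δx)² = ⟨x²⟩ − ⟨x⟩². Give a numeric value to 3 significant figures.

Compute ⟨x⟩ and ⟨x²⟩ separately, then (Δx)² = ⟨x²⟩ − ⟨x⟩².
Expand each integrand as polynomial × e^(−2ax²) and use ∫x^(2j)·e^(−2ax²) dx = (2j−1)!!/(4a)^j · √(π/(2a)), odd powers → 0; here √(π/(2a)) = 0.78795.
Normalization: ∫|φ|² dx = 2.8143.
⟨x⟩ = -0.19896 and ⟨x²⟩ = 0.12112.
(Δx)² = 0.12112 − (-0.19896)² = 0.081541.

0.0815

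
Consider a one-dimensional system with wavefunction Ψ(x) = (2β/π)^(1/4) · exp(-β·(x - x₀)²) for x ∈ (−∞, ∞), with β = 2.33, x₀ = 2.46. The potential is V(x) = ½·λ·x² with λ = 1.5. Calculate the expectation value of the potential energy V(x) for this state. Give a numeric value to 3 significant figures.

⟨V⟩ = ∫ V(x)·|Ψ|² dx.
Gaussian moments (u = x − x₀): ∫u^(2j)·e^(−2βu²) du = (2j−1)!!/(4β)^j · √(π/(2β)), odd powers integrate to 0; here √(π/(2β)) = 0.82107.
⟨V⟩ = 4.6192.

4.62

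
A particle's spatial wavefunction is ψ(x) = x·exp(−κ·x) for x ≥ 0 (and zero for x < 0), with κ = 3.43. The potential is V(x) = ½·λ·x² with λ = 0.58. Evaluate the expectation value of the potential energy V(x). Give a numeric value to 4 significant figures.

0.07395

⟨V⟩ = ∫ V(x)·|ψ|² dx / ∫|ψ|² dx.
Every integrand reduces to terms xʲ·e^(−2κx) on [0, ∞); use ∫₀^∞ xʲ·e^(−2κx) dx = j!/(2κ)^(j+1).
State is unnormalized: ∫|ψ|² dx = 0.0061952, and ∫ψ*·V(x)·ψ dx = 0.00045813, so ⟨V⟩ = 0.00045813 / 0.0061952.
⟨V⟩ = 0.073949.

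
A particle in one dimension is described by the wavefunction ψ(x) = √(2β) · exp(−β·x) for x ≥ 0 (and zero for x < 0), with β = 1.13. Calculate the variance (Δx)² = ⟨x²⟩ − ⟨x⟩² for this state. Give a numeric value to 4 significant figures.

Compute ⟨x⟩ and ⟨x²⟩ separately, then (Δx)² = ⟨x²⟩ − ⟨x⟩².
Every integrand reduces to terms xʲ·e^(−2βx) on [0, ∞); use ∫₀^∞ xʲ·e^(−2βx) dx = j!/(2β)^(j+1).
⟨x⟩ = 0.44248 and ⟨x²⟩ = 0.39157.
(Δx)² = 0.39157 − (0.44248)² = 0.19579.

0.1958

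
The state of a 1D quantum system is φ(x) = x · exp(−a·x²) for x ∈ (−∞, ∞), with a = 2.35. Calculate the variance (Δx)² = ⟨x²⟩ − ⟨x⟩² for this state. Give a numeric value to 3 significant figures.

Compute ⟨x⟩ and ⟨x²⟩ separately, then (Δx)² = ⟨x²⟩ − ⟨x⟩².
Expand each integrand as polynomial × e^(−2ax²) and use ∫x^(2j)·e^(−2ax²) dx = (2j−1)!!/(4a)^j · √(π/(2a)), odd powers → 0; here √(π/(2a)) = 0.81757.
Normalization: ∫|φ|² dx = 0.086976.
⟨x⟩ = 0.0000 and ⟨x²⟩ = 0.31915.
(Δx)² = 0.31915 − (0.0000)² = 0.31915.

0.319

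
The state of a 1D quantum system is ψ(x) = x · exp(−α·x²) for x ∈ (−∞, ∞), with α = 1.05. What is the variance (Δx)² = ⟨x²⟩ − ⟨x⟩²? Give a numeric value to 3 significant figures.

0.714

Compute ⟨x⟩ and ⟨x²⟩ separately, then (Δx)² = ⟨x²⟩ − ⟨x⟩².
Expand each integrand as polynomial × e^(−2αx²) and use ∫x^(2j)·e^(−2αx²) dx = (2j−1)!!/(4α)^j · √(π/(2α)), odd powers → 0; here √(π/(2α)) = 1.2231.
Normalization: ∫|ψ|² dx = 0.29122.
⟨x⟩ = 0.0000 and ⟨x²⟩ = 0.71429.
(Δx)² = 0.71429 − (0.0000)² = 0.71429.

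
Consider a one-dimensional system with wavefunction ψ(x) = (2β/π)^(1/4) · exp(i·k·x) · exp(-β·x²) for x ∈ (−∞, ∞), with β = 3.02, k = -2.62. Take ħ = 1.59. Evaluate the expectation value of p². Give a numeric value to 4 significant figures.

p² ψ = −ħ² d²ψ/dx²; ⟨p²⟩ = −ħ² ∫ ψ*·ψ'' dx.
Gaussian moments: ∫x^(2j)·e^(−2βx²) dx = (2j−1)!!/(4β)^j · √(π/(2β)), odd powers integrate to 0; here √(π/(2β)) = 0.72120. Derivatives: ψ′ = (ik − 2βx)·ψ, ψ″ = ((ik − 2βx)² − 2β)·ψ; the odd-in-x pieces drop out.
⟨p²⟩ = 24.989.

24.99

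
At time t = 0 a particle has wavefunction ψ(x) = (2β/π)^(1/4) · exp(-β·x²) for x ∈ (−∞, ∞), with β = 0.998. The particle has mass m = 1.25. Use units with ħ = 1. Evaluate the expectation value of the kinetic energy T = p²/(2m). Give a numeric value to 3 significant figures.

T = −(ħ²/2m) d²/dx², so ⟨T⟩ = −(ħ²/2m) ∫ ψ*·ψ'' dx; with m = 1.25.
Gaussian moments: ∫x^(2j)·e^(−2βx²) dx = (2j−1)!!/(4β)^j · √(π/(2β)), odd powers integrate to 0; here √(π/(2β)) = 1.2546. Derivatives: d/dx e^(−βx²) = −2βx·e^(−βx²), d²/dx² e^(−βx²) = (4β²x² − 2β)·e^(−βx²).
⟨T⟩ = 0.39920.

0.399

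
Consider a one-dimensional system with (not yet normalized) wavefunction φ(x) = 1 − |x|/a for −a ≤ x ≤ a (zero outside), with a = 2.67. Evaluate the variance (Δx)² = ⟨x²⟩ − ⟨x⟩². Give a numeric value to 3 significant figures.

Compute ⟨x⟩ and ⟨x²⟩ separately, then (Δx)² = ⟨x²⟩ − ⟨x⟩².
φ is even, so ∫ over [−a, a] = 2∫₀ᵃ with φ = 1 − x/a there: ∫₀ᵃ (1 − x/a)² dx = a/3, ∫₀ᵃ x²(1 − x/a)² dx = a³/30, ∫₀ᵃ x⁴(1 − x/a)² dx = a⁵/105.
Normalization: ∫|φ|² dx = 1.7800.
⟨x⟩ = 0.0000 and ⟨x²⟩ = 0.71289.
(Δx)² = 0.71289 − (0.0000)² = 0.71289.

0.713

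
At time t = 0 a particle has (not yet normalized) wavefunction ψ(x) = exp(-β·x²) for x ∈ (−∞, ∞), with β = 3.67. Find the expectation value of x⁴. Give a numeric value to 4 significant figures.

0.01392

⟨x⁴⟩ = ∫ x⁴·|ψ|² dx / ∫|ψ|² dx (integrals over the domain).
Gaussian moments: ∫x^(2j)·e^(−2βx²) dx = (2j−1)!!/(4β)^j · √(π/(2β)), odd powers integrate to 0; here √(π/(2β)) = 0.65422.
State is unnormalized: ∫|ψ|² dx = 0.65422, and ∫ψ*·x⁴·ψ dx = 0.0091074, so ⟨x⁴⟩ = 0.0091074 / 0.65422.
⟨x⁴⟩ = 0.013921.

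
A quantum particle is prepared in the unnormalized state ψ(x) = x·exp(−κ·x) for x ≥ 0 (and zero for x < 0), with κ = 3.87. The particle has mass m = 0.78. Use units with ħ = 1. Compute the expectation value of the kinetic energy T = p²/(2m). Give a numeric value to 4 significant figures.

T = −(ħ²/2m) d²/dx², so ⟨T⟩ = −(ħ²/2m) ∫ ψ*·ψ'' dx / ∫|ψ|² dx; with m = 0.78.
Differentiate x·exp(−κ·x) with the product rule; every integrand then reduces to terms xʲ·e^(−2κx) on [0, ∞), with ∫₀^∞ xʲ·e^(−2κx) dx = j!/(2κ)^(j+1).
State is unnormalized: ∫|ψ|² dx = 0.0043133, and ∫ψ*·(−ħ²/2m · ψ'') dx = 0.041410, so ⟨T⟩ = 0.041410 / 0.0043133.
⟨T⟩ = 9.6006.

9.601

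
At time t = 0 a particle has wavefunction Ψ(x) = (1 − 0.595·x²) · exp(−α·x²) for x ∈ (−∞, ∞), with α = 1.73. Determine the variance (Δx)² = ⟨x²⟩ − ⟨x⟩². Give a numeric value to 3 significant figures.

0.101

Compute ⟨x⟩ and ⟨x²⟩ separately, then (Δx)² = ⟨x²⟩ − ⟨x⟩².
Expand each integrand as polynomial × e^(−2αx²) and use ∫x^(2j)·e^(−2αx²) dx = (2j−1)!!/(4α)^j · √(π/(2α)), odd powers → 0; here √(π/(2α)) = 0.95288.
Normalization: ∫|Ψ|² dx = 0.81015.
⟨x⟩ = 0.0000 and ⟨x²⟩ = 0.10113.
(Δx)² = 0.10113 − (0.0000)² = 0.10113.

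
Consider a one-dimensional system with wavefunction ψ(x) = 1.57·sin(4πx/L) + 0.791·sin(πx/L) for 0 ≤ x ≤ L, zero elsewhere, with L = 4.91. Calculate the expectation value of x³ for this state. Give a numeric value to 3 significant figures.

⟨x³⟩ = ∫ x³·|ψ|² dx / ∫|ψ|² dx (integrals over the domain).
On 0 ≤ x ≤ L (j ≠ l): ∫sin²(jπx/L) dx = L/2, ∫sin(jπx/L)·sin(lπx/L) dx = 0; diagonal moments ∫x·sin²(jπx/L) dx = L²/4, ∫x²·sin²(jπx/L) dx = L³·(1/6 − 1/(4j²π²)); cross terms ∫x·sin(jπx/L)·sin(lπx/L) dx = 0 for j + l even and −4jlL²/(π²(j² − l²)²) for j + l odd, ∫x²·sin(jπx/L)·sin(lπx/L) dx = (−1)^(j+l)·4jlL³/(π²(j² − l²)²); higher powers the same way via product-to-sum and parts.
State is unnormalized: ∫|ψ|² dx = 7.5874, and ∫ψ*·x³·ψ dx = 192.67, so ⟨x³⟩ = 192.67 / 7.5874.
⟨x³⟩ = 25.393.

25.4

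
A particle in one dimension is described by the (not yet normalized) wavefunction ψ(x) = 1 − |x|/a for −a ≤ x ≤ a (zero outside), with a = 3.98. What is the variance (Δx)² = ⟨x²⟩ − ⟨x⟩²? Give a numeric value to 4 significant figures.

Compute ⟨x⟩ and ⟨x²⟩ separately, then (Δx)² = ⟨x²⟩ − ⟨x⟩².
ψ is even, so ∫ over [−a, a] = 2∫₀ᵃ with ψ = 1 − x/a there: ∫₀ᵃ (1 − x/a)² dx = a/3, ∫₀ᵃ x²(1 − x/a)² dx = a³/30, ∫₀ᵃ x⁴(1 − x/a)² dx = a⁵/105.
Normalization: ∫|ψ|² dx = 2.6533.
⟨x⟩ = 0.0000 and ⟨x²⟩ = 1.5840.
(Δx)² = 1.5840 − (0.0000)² = 1.5840.

1.584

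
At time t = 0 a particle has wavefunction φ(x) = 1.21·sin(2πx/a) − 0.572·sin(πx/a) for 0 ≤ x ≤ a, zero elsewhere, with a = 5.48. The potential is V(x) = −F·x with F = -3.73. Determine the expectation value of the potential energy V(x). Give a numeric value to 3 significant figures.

⟨V⟩ = ∫ V(x)·|φ|² dx / ∫|φ|² dx.
On 0 ≤ x ≤ a (j ≠ l): ∫sin²(jπx/a) dx = a/2, ∫sin(jπx/a)·sin(lπx/a) dx = 0; diagonal moments ∫x·sin²(jπx/a) dx = a²/4, ∫x²·sin²(jπx/a) dx = a³·(1/6 − 1/(4j²π²)); cross terms ∫x·sin(jπx/a)·sin(lπx/a) dx = 0 for j + l even and −4jla²/(π²(j² − l²)²) for j + l odd, ∫x²·sin(jπx/a)·sin(lπx/a) dx = (−1)^(j+l)·4jla³/(π²(j² − l²)²); higher powers the same way via product-to-sum and parts.
State is unnormalized: ∫|φ|² dx = 4.9081, and ∫φ*·V(x)·φ dx = 64.127, so ⟨V⟩ = 64.127 / 4.9081.
⟨V⟩ = 13.065.

13.1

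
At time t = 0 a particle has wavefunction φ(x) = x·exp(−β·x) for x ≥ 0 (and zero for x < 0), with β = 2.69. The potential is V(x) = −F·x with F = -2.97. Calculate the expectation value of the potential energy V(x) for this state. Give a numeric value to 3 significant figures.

1.66

⟨V⟩ = ∫ V(x)·|φ|² dx / ∫|φ|² dx.
Every integrand reduces to terms xʲ·e^(−2βx) on [0, ∞); use ∫₀^∞ xʲ·e^(−2βx) dx = j!/(2β)^(j+1).
State is unnormalized: ∫|φ|² dx = 0.012843, and ∫φ*·V(x)·φ dx = 0.021271, so ⟨V⟩ = 0.021271 / 0.012843.
⟨V⟩ = 1.6561.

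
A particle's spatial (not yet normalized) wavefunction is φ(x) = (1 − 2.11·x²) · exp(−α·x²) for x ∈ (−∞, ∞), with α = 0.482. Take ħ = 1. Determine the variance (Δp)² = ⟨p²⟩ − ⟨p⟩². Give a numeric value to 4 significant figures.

2.320

Compute ⟨p⟩ and ⟨p²⟩ separately; (Δp)² = ⟨p²⟩ − ⟨p⟩².
Expand each integrand as polynomial × e^(−2αx²) and use ∫x^(2j)·e^(−2αx²) dx = (2j−1)!!/(4α)^j · √(π/(2α)), odd powers → 0; here √(π/(2α)) = 1.8052. Differentiate with the product rule, d/dx e^(−αx²) = −2αx·e^(−αx²).
Normalization: ∫|φ|² dx = 4.3404.
⟨p⟩ = 0.0000 and ⟨p²⟩ = 2.3200.
(Δp)² = 2.3200 − (0.0000)² = 2.3200.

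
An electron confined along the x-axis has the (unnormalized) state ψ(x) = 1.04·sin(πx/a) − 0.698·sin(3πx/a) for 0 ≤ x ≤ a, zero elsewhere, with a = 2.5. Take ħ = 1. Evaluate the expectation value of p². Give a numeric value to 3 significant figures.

p² ψ = −ħ² d²ψ/dx²; ⟨p²⟩ = −ħ² ∫ ψ*·ψ'' dx / ∫|ψ|² dx.
d²/dx² sin(jπx/a) = −(jπ/a)²·sin(jπx/a); on 0 ≤ x ≤ a, ∫sin²(jπx/a) dx = a/2 and ∫sin(jπx/a)·sin(lπx/a) dx = 0 for j ≠ l, so only diagonal terms survive in ∫|ψ|² and ∫ψ·ψ″; ∫ψ·ψ′ dx = [ψ²/2] between the walls = 0.
State is unnormalized: ∫|ψ|² dx = 1.9610, and ∫ψ*·(−ħ² ψ'') dx = 10.790, so ⟨p²⟩ = 10.790 / 1.9610.
⟨p²⟩ = 5.5024.

5.50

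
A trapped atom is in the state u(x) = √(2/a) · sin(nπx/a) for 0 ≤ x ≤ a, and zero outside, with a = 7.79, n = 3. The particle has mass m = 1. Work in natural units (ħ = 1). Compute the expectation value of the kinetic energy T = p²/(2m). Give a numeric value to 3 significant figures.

0.732

T = −(ħ²/2m) d²/dx², so ⟨T⟩ = −(ħ²/2m) ∫ u*·u'' dx; with m = 1.
d/dx sin(nπx/a) = (nπ/a)·cos(nπx/a) and d²/dx² sin(nπx/a) = −(nπ/a)²·sin(nπx/a); on 0 ≤ x ≤ a, ∫sin²(nπx/a) dx = a/2 and ∫sin(nπx/a)·cos(nπx/a) dx = 0.
⟨T⟩ = 0.73188.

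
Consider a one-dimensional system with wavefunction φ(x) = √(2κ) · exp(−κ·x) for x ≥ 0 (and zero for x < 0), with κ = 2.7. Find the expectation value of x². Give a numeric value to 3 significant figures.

0.0686

⟨x²⟩ = ∫ x²·|φ|² dx (integrals over the domain).
Every integrand reduces to terms xʲ·e^(−2κx) on [0, ∞); use ∫₀^∞ xʲ·e^(−2κx) dx = j!/(2κ)^(j+1).
⟨x²⟩ = 0.068587.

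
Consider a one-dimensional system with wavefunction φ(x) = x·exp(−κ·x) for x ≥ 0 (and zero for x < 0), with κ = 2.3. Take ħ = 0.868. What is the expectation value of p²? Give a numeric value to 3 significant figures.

p² φ = −ħ² d²φ/dx²; ⟨p²⟩ = −ħ² ∫ φ*·φ'' dx / ∫|φ|² dx.
Differentiate x·exp(−κ·x) with the product rule; every integrand then reduces to terms xʲ·e^(−2κx) on [0, ∞), with ∫₀^∞ xʲ·e^(−2κx) dx = j!/(2κ)^(j+1).
State is unnormalized: ∫|φ|² dx = 0.020547, and ∫φ*·(−ħ² φ'') dx = 0.081894, so ⟨p²⟩ = 0.081894 / 0.020547.
⟨p²⟩ = 3.9856.

3.99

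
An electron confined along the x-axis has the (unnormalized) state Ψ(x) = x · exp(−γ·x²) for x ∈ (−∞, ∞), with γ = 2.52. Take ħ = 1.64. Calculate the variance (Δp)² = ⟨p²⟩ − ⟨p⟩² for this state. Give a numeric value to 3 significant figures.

Compute ⟨p⟩ and ⟨p²⟩ separately; (Δp)² = ⟨p²⟩ − ⟨p⟩².
Expand each integrand as polynomial × e^(−2γx²) and use ∫x^(2j)·e^(−2γx²) dx = (2j−1)!!/(4γ)^j · √(π/(2γ)), odd powers → 0; here √(π/(2γ)) = 0.78951. Differentiate with the product rule, d/dx e^(−γx²) = −2γx·e^(−γx²).
Normalization: ∫|Ψ|² dx = 0.078325.
⟨p⟩ = 0.0000 and ⟨p²⟩ = 20.333.
(Δp)² = 20.333 − (0.0000)² = 20.333.

20.3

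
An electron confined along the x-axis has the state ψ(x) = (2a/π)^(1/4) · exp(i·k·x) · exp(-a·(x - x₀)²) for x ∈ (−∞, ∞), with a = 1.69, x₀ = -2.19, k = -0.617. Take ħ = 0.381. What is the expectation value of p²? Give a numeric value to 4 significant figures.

p² ψ = −ħ² d²ψ/dx²; ⟨p²⟩ = −ħ² ∫ ψ*·ψ'' dx.
Gaussian moments (u = x − x₀): ∫u^(2j)·e^(−2au²) du = (2j−1)!!/(4a)^j · √(π/(2a)), odd powers integrate to 0; here √(π/(2a)) = 0.96409. Derivatives: ψ′ = (ik − 2au)·ψ, ψ″ = ((ik − 2au)² − 2a)·ψ; the odd-in-u pieces drop out.
⟨p²⟩ = 0.30058.

0.3006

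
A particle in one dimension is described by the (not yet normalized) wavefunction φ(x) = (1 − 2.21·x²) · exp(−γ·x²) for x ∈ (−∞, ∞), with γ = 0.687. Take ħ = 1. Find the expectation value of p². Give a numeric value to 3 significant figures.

p² φ = −ħ² d²φ/dx²; ⟨p²⟩ = −ħ² ∫ φ*·φ'' dx / ∫|φ|² dx.
Expand each integrand as polynomial × e^(−2γx²) and use ∫x^(2j)·e^(−2γx²) dx = (2j−1)!!/(4γ)^j · √(π/(2γ)), odd powers → 0; here √(π/(2γ)) = 1.5121. Differentiate with the product rule, d/dx e^(−γx²) = −2γx·e^(−γx²).
State is unnormalized: ∫|φ|² dx = 2.0139, and ∫φ*·(−ħ² φ'') dx = 7.4128, so ⟨p²⟩ = 7.4128 / 2.0139.
⟨p²⟩ = 3.6808.

3.68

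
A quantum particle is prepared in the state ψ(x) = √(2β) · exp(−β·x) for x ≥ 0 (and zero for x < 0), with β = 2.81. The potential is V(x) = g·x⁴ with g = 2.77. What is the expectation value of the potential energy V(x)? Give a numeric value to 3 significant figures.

⟨V⟩ = ∫ V(x)·|ψ|² dx.
Every integrand reduces to terms xʲ·e^(−2βx) on [0, ∞); use ∫₀^∞ xʲ·e^(−2βx) dx = j!/(2β)^(j+1).
⟨V⟩ = 0.066642.

0.0666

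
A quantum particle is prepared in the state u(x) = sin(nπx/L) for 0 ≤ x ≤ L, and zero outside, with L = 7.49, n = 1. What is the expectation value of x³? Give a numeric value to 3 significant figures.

73.1

⟨x³⟩ = ∫ x³·|u|² dx / ∫|u|² dx (integrals over the domain).
With sin²θ = (1 − cos2θ)/2 on 0 ≤ x ≤ L: ∫sin²(nπx/L) dx = L/2, ∫x·sin²(nπx/L) dx = L²/4, ∫x²·sin²(nπx/L) dx = L³·(1/6 − 1/(4n²π²)); higher powers xᵏ the same way, integrating xᵏ·cos(2nπx/L) by parts.
State is unnormalized: ∫|u|² dx = 3.7450, and ∫u*·x³·u dx = 273.82, so ⟨x³⟩ = 273.82 / 3.7450.
⟨x³⟩ = 73.117.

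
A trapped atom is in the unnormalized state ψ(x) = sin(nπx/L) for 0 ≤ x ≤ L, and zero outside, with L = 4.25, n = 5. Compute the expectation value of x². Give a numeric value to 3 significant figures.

⟨x²⟩ = ∫ x²·|ψ|² dx / ∫|ψ|² dx (integrals over the domain).
With sin²θ = (1 − cos2θ)/2 on 0 ≤ x ≤ L: ∫sin²(nπx/L) dx = L/2, ∫x·sin²(nπx/L) dx = L²/4, ∫x²·sin²(nπx/L) dx = L³·(1/6 − 1/(4n²π²)); higher powers xᵏ the same way, integrating xᵏ·cos(2nπx/L) by parts.
State is unnormalized: ∫|ψ|² dx = 2.1250, and ∫ψ*·x²·ψ dx = 12.716, so ⟨x²⟩ = 12.716 / 2.1250.
⟨x²⟩ = 5.9842.

5.98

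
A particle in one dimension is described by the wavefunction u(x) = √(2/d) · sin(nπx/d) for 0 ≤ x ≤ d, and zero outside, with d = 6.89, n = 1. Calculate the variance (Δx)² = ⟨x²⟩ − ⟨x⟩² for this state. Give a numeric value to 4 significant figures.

1.551

Compute ⟨x⟩ and ⟨x²⟩ separately, then (Δx)² = ⟨x²⟩ − ⟨x⟩².
With sin²θ = (1 − cos2θ)/2 on 0 ≤ x ≤ d: ∫sin²(nπx/d) dx = d/2, ∫x·sin²(nπx/d) dx = d²/4, ∫x²·sin²(nπx/d) dx = d³·(1/6 − 1/(4n²π²)); higher powers xᵏ the same way, integrating xᵏ·cos(2nπx/d) by parts.
⟨x⟩ = 3.4450 and ⟨x²⟩ = 13.419.
(Δx)² = 13.419 − (3.4450)² = 1.5510.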